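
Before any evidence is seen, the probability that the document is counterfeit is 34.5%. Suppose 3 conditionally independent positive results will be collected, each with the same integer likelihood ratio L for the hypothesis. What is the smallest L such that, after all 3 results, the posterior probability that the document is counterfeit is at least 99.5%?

Prior odds = 0.345/0.655 = 69/131.
Target odds = 0.995/0.005 = 199.
Need L³ ≥ 199 ÷ (69/131) = 26069/69.
7³ = 343 < 26069/69 ≤ 512 = 8³, so L = 8.

8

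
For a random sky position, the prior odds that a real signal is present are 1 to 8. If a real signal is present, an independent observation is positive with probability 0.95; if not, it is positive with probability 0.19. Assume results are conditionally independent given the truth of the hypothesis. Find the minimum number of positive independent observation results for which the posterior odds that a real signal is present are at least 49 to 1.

Prior odds = 0.125.
Likelihood ratio of a positive = 0.95/0.19 = 5.
Target odds = 49.
Need 0.125 × 5ⁿ ≥ 49, i.e. 5ⁿ ≥ 392.
5³ = 125 falls short of 392 but 5⁴ = 625 reaches it, so n = 4.

4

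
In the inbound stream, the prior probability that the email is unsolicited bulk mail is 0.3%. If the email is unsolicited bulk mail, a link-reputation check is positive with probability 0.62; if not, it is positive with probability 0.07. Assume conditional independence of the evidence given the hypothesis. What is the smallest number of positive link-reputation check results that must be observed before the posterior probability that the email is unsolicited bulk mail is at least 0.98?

Prior odds: 0.003 ÷ 0.997 = 3/997.
Likelihood ratio of a positive = 0.62/0.07 = 62/7.
Target posterior odds = 0.98/0.02 = 49.
Require (62/7)ⁿ ≥ 49 ÷ (3/997) = 48853/3.
(62/7)⁴ = 14776336/2401 falls short of 48853/3 but (62/7)⁵ = 916132832/16807 reaches it, so n = 5.

5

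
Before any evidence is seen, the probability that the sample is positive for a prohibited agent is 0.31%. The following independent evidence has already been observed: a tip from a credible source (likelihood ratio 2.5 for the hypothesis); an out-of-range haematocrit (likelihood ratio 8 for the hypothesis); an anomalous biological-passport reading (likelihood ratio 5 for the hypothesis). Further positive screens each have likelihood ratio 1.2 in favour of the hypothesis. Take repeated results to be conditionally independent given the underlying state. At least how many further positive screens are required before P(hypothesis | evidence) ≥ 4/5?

15

Prior odds = 0.0031/0.9969 = 31/9969.
Combined Bayes factor of the evidence already in hand = 2.5 × 8 × 5 = 100.
Odds after that evidence = (31/9969) × 100 = 3100/9969.
Target odds = 0.8/0.2 = 4.
Need 1.2ⁿ ≥ 4 ÷ (3100/9969) = 9969/775.
1.2¹⁴ ≈12.8392 falls short of 9969/775 but 1.2¹⁵ ≈15.407 reaches it, so n = 15.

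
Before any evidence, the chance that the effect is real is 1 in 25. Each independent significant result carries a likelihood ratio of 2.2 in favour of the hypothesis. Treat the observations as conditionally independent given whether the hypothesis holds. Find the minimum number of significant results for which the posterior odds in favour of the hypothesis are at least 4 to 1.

6

Prior odds = 0.04/0.96 = 1/24.
Likelihood ratio per significant result = 2.2.
Target odds = 4.
Require 2.2ⁿ ≥ 4 ÷ (1/24) = 96.
2.2⁵ = 51.53632 falls short of 96 but 2.2⁶ = 1771561/15625 reaches it, so n = 6.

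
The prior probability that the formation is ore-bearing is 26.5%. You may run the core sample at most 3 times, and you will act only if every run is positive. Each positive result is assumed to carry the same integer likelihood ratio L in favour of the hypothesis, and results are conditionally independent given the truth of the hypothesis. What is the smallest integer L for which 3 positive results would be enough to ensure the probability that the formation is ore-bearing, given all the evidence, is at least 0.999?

Prior odds = 0.265/0.735 = 53/147.
Target odds = 0.999/0.001 = 999.
Need L³ ≥ 999 ÷ (53/147) = 146853/53.
14³ = 2744 < 146853/53 ≤ 3375 = 15³, so L = 15.

15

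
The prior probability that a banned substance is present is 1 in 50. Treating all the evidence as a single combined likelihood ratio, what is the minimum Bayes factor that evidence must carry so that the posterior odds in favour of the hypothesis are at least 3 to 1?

147

Prior odds = 0.02/0.98 = 1/49.
Target odds = 3.
Required Bayes factor = 3 ÷ (1/49) = 147.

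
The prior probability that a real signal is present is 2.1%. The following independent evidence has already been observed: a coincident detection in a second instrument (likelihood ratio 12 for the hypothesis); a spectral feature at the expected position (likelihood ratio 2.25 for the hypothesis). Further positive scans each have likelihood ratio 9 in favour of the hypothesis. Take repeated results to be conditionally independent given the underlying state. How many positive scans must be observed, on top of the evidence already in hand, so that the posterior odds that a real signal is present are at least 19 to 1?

Prior odds = 0.021/0.979 = 21/979.
Combined Bayes factor of the evidence already in hand = 12 × 2.25 = 27.
Odds after that evidence = (21/979) × 27 = 567/979.
Target odds = 19.
Need 9ⁿ ≥ 19 ÷ (567/979) = 18601/567.
9¹ = 9 falls short of 18601/567 but 9² = 81 reaches it, so n = 2.

2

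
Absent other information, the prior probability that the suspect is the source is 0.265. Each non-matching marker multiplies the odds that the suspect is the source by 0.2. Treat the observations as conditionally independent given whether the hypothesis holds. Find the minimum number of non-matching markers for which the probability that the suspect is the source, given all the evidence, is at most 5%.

2

Prior odds: 0.265 ÷ 0.735 = 53/147.
Likelihood ratio per non-matching marker = 0.2.
Target odds: 0.05 ÷ 0.95 = 1/19.
Require 0.2ⁿ ≤ 1/19 ÷ (53/147) = 147/1007.
0.2¹ = 0.2 is still above 147/1007 but 0.2² = 0.04 is at or below it, so n = 2.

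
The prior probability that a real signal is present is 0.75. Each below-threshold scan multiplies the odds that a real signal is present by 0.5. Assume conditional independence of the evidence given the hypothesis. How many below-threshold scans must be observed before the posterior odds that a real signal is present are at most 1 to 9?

Prior odds: 0.75 ÷ 0.25 = 3.
Likelihood ratio per below-threshold scan = 0.5.
Target odds = 1/9.
Need 3 × 0.5ⁿ ≤ 1/9, i.e. 0.5ⁿ ≤ 1/27.
0.5⁴ = 0.0625 is still above 1/27 but 0.5⁵ = 0.03125 is at or below it, so n = 5.

5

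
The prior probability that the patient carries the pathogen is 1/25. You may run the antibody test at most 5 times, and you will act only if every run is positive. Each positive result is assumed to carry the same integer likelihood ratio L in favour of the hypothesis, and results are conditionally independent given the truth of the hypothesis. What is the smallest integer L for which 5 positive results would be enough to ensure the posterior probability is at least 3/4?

Prior odds = 0.04/0.96 = 1/24.
Target odds = 0.75/0.25 = 3.
Need L⁵ ≥ 3 ÷ (1/24) = 72.
2⁵ = 32 < 72 ≤ 243 = 3⁵, so L = 3.

3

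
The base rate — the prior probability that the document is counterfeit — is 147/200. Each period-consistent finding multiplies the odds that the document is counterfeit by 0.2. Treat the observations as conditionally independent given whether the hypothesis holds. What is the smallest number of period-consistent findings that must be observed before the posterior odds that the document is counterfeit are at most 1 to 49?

4

Prior odds = 0.735/0.265 = 147/53.
Likelihood ratio per period-consistent finding = 0.2.
Target odds = 1/49.
Require 0.2ⁿ ≤ 1/49 ÷ (147/53) = 53/7203.
0.2³ = 0.008 is still above 53/7203 but 0.2⁴ = 0.0016 is at or below it, so n = 4.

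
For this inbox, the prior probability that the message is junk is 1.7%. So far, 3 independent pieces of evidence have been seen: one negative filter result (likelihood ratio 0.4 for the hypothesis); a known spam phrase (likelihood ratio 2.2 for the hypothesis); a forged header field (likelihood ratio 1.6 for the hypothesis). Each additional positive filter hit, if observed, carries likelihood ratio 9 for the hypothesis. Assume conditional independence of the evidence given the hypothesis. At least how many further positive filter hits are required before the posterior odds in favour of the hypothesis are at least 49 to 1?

Prior odds = 0.017/0.983 = 17/983.
Combined Bayes factor of the evidence already in hand = 0.4 × 2.2 × 1.6 = 1.408.
Odds after that evidence = (17/983) × 1.408 = 2992/122875.
Target odds = 49.
Need 9ⁿ ≥ 49 ÷ (2992/122875) = 6020875/2992.
9³ = 729 falls short of 6020875/2992 but 9⁴ = 6561 reaches it, so n = 4.

4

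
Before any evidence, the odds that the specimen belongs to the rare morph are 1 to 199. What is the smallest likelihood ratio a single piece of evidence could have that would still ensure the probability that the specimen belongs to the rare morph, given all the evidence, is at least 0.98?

Prior odds = 1/199.
Target odds = 0.98/0.02 = 49.
Required Bayes factor = 49 ÷ (1/199) = 9751.

9751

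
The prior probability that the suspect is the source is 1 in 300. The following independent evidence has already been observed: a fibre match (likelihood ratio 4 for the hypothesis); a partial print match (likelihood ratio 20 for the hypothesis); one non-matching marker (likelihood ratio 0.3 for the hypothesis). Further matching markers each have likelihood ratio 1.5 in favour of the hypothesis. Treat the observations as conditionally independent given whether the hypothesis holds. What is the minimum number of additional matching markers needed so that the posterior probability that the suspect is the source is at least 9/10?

Prior odds = (1/300)/(299/300) = 1/299.
Combined Bayes factor of the evidence already in hand = 4 × 20 × 0.3 = 24.
Odds after that evidence = (1/299) × 24 = 24/299.
Target odds = 0.9/0.1 = 9.
Need 1.5ⁿ ≥ 9 ÷ (24/299) = 112.125.
1.5¹¹ = 177147/2048 falls short of 112.125 but 1.5¹² = 531441/4096 reaches it, so n = 12.

12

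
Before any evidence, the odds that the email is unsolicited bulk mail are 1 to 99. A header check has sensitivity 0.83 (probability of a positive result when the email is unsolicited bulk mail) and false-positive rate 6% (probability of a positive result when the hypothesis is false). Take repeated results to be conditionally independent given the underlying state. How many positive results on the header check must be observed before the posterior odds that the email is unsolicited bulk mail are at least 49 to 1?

4

Prior odds = 1/99.
Likelihood ratio of a positive result = 0.83/0.06 = 83/6.
Target odds = 49.
Need (1/99) × (83/6)ⁿ ≥ 49, i.e. (83/6)ⁿ ≥ 4851.
(83/6)³ = 571787/216 falls short of 4851 but (83/6)⁴ = 47458321/1296 reaches it, so n = 4.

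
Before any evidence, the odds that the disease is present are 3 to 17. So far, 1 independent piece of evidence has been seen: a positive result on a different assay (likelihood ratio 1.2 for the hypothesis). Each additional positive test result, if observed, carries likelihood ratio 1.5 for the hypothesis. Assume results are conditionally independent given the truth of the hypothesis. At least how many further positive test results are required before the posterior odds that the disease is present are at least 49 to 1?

Prior odds = 3/17.
Bayes factor of the evidence already in hand = 1.2.
Odds after that evidence = (3/17) × 1.2 = 18/85.
Target odds = 49.
Need 1.5ⁿ ≥ 49 ÷ (18/85) = 4165/18.
1.5¹³ = 1594323/8192 falls short of 4165/18 but 1.5¹⁴ = 4782969/16384 reaches it, so n = 14.

14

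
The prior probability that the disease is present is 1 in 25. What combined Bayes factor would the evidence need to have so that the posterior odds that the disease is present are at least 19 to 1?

456

Prior odds = 0.04/0.96 = 1/24.
Target odds = 19.
Required Bayes factor = 19 ÷ (1/24) = 456.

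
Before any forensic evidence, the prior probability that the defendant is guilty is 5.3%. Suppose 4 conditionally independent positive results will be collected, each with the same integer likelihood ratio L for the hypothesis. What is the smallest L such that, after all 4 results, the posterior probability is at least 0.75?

Prior odds = 0.053/0.947 = 53/947.
Target odds = 0.75/0.25 = 3.
Need L⁴ ≥ 3 ÷ (53/947) = 2841/53.
2⁴ = 16 < 2841/53 ≤ 81 = 3⁴, so L = 3.

3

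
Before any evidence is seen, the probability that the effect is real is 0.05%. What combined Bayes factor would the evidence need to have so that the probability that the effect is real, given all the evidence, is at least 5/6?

Prior odds = 0.0005/0.9995 = 1/1999.
Target odds = (5/6)/(1/6) = 5.
Required Bayes factor = 5 ÷ (1/1999) = 9995.

9995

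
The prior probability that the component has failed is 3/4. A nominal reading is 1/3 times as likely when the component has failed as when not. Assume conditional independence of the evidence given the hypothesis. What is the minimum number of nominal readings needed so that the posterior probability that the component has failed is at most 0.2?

3

Prior odds: 0.75 ÷ 0.25 = 3.
Likelihood ratio per nominal reading = 1/3.
Target posterior odds = 0.2/0.8 = 0.25.
Need 3 × (1/3)ⁿ ≤ 0.25, i.e. (1/3)ⁿ ≤ 1/12.
(1/3)² = 1/9 is still above 1/12 but (1/3)³ = 1/27 is at or below it, so n = 3.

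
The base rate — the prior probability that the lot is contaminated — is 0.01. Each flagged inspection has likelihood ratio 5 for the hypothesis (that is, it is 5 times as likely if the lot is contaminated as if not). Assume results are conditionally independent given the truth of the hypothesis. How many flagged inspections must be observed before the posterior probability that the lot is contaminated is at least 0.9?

5

Prior odds: 0.01 ÷ 0.99 = 1/99.
Likelihood ratio per flagged inspection = 5.
Target odds: 0.9 ÷ 0.1 = 9.
Need (1/99) × 5ⁿ ≥ 9, i.e. 5ⁿ ≥ 891.
5⁴ = 625 falls short of 891 but 5⁵ = 3125 reaches it, so n = 5.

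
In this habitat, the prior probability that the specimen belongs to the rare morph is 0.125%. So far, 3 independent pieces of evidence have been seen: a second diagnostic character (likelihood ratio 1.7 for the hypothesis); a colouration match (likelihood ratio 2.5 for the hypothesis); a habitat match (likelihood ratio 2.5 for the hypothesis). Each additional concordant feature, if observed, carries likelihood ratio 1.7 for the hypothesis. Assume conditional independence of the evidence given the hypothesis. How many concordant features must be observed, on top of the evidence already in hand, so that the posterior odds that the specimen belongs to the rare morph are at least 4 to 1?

Prior odds = 0.00125/0.99875 = 1/799.
Combined Bayes factor of the evidence already in hand = 1.7 × 2.5 × 2.5 = 10.625.
Odds after that evidence = (1/799) × 10.625 = 5/376.
Target odds = 4.
Need 1.7ⁿ ≥ 4 ÷ (5/376) = 300.8.
1.7¹⁰ ≈201.599 falls short of 300.8 but 1.7¹¹ ≈342.719 reaches it, so n = 11.

11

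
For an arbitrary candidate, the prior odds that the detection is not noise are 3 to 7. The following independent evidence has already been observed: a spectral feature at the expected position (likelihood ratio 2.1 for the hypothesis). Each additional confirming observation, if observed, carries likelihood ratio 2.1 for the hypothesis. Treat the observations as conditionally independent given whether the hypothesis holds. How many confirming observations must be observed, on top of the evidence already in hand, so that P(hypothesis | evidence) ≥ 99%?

7

Prior odds = 3/7.
Bayes factor of the evidence already in hand = 2.1.
Odds after that evidence = (3/7) × 2.1 = 0.9.
Target odds = 0.99/0.01 = 99.
Need 2.1ⁿ ≥ 99 ÷ 0.9 = 110.
2.1⁶ = 85766121/1000000 falls short of 110 but 2.1⁷ ≈180.109 reaches it, so n = 7.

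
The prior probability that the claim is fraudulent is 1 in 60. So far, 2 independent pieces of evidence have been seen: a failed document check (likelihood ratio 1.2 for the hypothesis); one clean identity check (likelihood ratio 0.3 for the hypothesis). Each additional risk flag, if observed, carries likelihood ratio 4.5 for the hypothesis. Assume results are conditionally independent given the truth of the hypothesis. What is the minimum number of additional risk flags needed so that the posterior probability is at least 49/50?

6

Prior odds = (1/60)/(59/60) = 1/59.
Combined Bayes factor of the evidence already in hand = 1.2 × 0.3 = 0.36.
Odds after that evidence = (1/59) × 0.36 = 9/1475.
Target odds = 0.98/0.02 = 49.
Need 4.5ⁿ ≥ 49 ÷ (9/1475) = 72275/9.
4.5⁵ = 1845.28125 falls short of 72275/9 but 4.5⁶ = 8303.765625 reaches it, so n = 6.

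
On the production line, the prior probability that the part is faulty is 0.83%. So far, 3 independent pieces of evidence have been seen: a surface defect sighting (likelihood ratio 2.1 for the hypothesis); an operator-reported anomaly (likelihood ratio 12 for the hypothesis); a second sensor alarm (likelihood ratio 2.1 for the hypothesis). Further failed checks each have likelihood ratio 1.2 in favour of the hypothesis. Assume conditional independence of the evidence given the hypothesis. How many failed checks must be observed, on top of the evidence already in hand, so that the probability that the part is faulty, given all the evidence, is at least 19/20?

Prior odds = 0.0083/0.9917 = 83/9917.
Combined Bayes factor of the evidence already in hand = 2.1 × 12 × 2.1 = 52.92.
Odds after that evidence = (83/9917) × 52.92 = 109809/247925.
Target odds = 0.95/0.05 = 19.
Need 1.2ⁿ ≥ 19 ÷ (109809/247925) = 4710575/109809.
1.2²⁰ ≈38.3376 falls short of 4710575/109809 but 1.2²¹ ≈46.0051 reaches it, so n = 21.

21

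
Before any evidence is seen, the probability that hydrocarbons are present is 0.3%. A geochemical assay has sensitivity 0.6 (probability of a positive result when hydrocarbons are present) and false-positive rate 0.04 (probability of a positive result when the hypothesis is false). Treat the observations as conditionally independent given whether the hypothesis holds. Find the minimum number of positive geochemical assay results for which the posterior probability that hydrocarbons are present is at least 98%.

Prior odds: 0.003 ÷ 0.997 = 3/997.
Likelihood ratio of a positive result = 0.6/0.04 = 15.
Target odds: 0.98 ÷ 0.02 = 49.
Require 15ⁿ ≥ 49 ÷ (3/997) = 48853/3.
15³ = 3375 falls short of 48853/3 but 15⁴ = 50625 reaches it, so n = 4.

4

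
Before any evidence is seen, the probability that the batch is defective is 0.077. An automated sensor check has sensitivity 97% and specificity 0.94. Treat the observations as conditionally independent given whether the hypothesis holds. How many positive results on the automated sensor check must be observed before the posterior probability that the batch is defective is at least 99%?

3

Prior odds: 0.077 ÷ 0.923 = 77/923.
False-positive rate = 1 − 0.94 = 0.06; likelihood ratio of a positive = 0.97/0.06 = 97/6.
Target odds: 0.99 ÷ 0.01 = 99.
Require (97/6)ⁿ ≥ 99 ÷ (77/923) = 8307/7.
(97/6)² = 9409/36 falls short of 8307/7 but (97/6)³ = 912673/216 reaches it, so n = 3.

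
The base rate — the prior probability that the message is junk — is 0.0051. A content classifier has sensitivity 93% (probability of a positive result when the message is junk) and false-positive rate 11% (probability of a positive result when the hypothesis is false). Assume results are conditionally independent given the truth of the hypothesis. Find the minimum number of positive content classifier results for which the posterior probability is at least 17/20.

Prior odds: 0.0051 ÷ 0.9949 = 51/9949.
Likelihood ratio of a positive result = 0.93/0.11 = 93/11.
Target posterior odds = 0.85/0.15 = 17/3.
Need (51/9949) × (93/11)ⁿ ≥ 17/3, i.e. (93/11)ⁿ ≥ 9949/9.
(93/11)³ = 804357/1331 falls short of 9949/9 but (93/11)⁴ = 74805201/14641 reaches it, so n = 4.

4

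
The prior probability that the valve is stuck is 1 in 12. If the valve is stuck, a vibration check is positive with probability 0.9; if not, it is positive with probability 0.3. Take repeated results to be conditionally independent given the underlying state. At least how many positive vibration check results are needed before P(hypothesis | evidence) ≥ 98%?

6

Prior odds: (1/12) ÷ (11/12) = 1/11.
Likelihood ratio of a positive = 0.9/0.3 = 3.
Target posterior odds = 0.98/0.02 = 49.
Require 3ⁿ ≥ 49 ÷ (1/11) = 539.
3⁵ = 243 falls short of 539 but 3⁶ = 729 reaches it, so n = 6.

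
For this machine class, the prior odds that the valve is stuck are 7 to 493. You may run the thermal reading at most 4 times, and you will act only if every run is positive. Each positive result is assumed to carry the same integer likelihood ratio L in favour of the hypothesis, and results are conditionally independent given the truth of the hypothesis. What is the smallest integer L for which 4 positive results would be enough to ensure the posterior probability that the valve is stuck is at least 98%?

Prior odds = 7/493.
Target odds = 0.98/0.02 = 49.
Need L⁴ ≥ 49 ÷ (7/493) = 3451.
7⁴ = 2401 < 3451 ≤ 4096 = 8⁴, so L = 8.

8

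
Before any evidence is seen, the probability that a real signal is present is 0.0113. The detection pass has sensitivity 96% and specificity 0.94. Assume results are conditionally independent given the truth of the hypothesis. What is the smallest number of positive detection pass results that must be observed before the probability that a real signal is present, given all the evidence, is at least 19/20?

3

Prior odds: 0.0113 ÷ 0.9887 = 113/9887.
False-positive rate = 1 − 0.94 = 0.06; likelihood ratio of a positive = 0.96/0.06 = 16.
Target odds: 0.95 ÷ 0.05 = 19.
Require 16ⁿ ≥ 19 ÷ (113/9887) = 187853/113.
16² = 256 falls short of 187853/113 but 16³ = 4096 reaches it, so n = 3.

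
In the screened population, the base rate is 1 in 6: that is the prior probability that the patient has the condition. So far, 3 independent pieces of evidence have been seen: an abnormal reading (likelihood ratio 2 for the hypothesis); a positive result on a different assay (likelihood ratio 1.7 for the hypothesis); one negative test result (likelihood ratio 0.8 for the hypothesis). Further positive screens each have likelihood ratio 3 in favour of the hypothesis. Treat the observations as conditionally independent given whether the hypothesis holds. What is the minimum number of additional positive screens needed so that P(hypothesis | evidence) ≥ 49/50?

Prior odds = (1/6)/(5/6) = 0.2.
Combined Bayes factor of the evidence already in hand = 2 × 1.7 × 0.8 = 2.72.
Odds after that evidence = 0.2 × 2.72 = 0.544.
Target odds = 0.98/0.02 = 49.
Need 3ⁿ ≥ 49 ÷ 0.544 = 6125/68.
3⁴ = 81 falls short of 6125/68 but 3⁵ = 243 reaches it, so n = 5.

5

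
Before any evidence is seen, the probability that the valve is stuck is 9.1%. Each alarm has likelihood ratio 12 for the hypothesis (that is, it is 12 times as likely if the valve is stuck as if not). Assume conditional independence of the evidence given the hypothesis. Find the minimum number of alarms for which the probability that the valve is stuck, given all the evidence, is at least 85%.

Prior odds: 0.091 ÷ 0.909 = 91/909.
Likelihood ratio per alarm = 12.
Target posterior odds = 0.85/0.15 = 17/3.
Require 12ⁿ ≥ 17/3 ÷ (91/909) = 5151/91.
12¹ = 12 falls short of 5151/91 but 12² = 144 reaches it, so n = 2.

2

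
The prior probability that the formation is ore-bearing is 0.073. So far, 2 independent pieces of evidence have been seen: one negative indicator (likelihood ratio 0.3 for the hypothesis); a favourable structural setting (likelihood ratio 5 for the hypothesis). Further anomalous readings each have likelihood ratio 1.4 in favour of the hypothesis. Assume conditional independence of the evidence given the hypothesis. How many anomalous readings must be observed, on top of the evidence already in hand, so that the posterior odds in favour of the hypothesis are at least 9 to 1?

Prior odds = 0.073/0.927 = 73/927.
Combined Bayes factor of the evidence already in hand = 0.3 × 5 = 1.5.
Odds after that evidence = (73/927) × 1.5 = 73/618.
Target odds = 9.
Need 1.4ⁿ ≥ 9 ÷ (73/618) = 5562/73.
1.4¹² ≈56.6939 falls short of 5562/73 but 1.4¹³ ≈79.3715 reaches it, so n = 13.

13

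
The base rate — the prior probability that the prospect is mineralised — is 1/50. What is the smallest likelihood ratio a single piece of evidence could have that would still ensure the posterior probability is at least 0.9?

441

Prior odds = 0.02/0.98 = 1/49.
Target odds = 0.9/0.1 = 9.
Required Bayes factor = 9 ÷ (1/49) = 441.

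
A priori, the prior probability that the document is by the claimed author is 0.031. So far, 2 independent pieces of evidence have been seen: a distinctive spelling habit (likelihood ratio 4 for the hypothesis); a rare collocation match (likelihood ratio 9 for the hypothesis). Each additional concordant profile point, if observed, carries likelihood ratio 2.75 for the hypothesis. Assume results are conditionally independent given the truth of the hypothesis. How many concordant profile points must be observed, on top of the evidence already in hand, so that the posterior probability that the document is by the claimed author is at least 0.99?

5

Prior odds = 0.031/0.969 = 31/969.
Combined Bayes factor of the evidence already in hand = 4 × 9 = 36.
Odds after that evidence = (31/969) × 36 = 372/323.
Target odds = 0.99/0.01 = 99.
Need 2.75ⁿ ≥ 99 ÷ (372/323) = 10659/124.
2.75⁴ = 57.19140625 falls short of 10659/124 but 2.75⁵ = 161051/1024 reaches it, so n = 5.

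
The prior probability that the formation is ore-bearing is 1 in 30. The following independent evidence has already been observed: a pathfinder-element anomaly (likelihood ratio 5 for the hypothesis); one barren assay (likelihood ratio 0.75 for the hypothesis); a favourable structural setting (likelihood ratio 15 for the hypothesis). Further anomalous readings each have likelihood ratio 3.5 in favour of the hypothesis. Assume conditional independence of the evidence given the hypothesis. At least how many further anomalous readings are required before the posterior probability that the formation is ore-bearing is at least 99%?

Prior odds = (1/30)/(29/30) = 1/29.
Combined Bayes factor of the evidence already in hand = 5 × 0.75 × 15 = 56.25.
Odds after that evidence = (1/29) × 56.25 = 225/116.
Target odds = 0.99/0.01 = 99.
Need 3.5ⁿ ≥ 99 ÷ (225/116) = 51.04.
3.5³ = 42.875 falls short of 51.04 but 3.5⁴ = 150.0625 reaches it, so n = 4.

4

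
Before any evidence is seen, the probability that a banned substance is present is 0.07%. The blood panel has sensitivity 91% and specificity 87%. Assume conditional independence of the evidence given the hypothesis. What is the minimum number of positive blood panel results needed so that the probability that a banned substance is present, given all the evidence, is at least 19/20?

6

Prior odds = 0.0007/0.9993 = 7/9993.
False-positive rate = 1 − 0.87 = 0.13; likelihood ratio of a positive = 0.91/0.13 = 7.
Target posterior odds = 0.95/0.05 = 19.
Need (7/9993) × 7ⁿ ≥ 19, i.e. 7ⁿ ≥ 189867/7.
7⁵ = 16807 falls short of 189867/7 but 7⁶ = 117649 reaches it, so n = 6.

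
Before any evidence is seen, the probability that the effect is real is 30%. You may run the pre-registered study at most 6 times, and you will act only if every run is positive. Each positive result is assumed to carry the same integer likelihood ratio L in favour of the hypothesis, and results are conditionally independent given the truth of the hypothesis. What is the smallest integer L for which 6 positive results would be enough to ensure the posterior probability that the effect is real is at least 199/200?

3

Prior odds = 0.3/0.7 = 3/7.
Target odds = 0.995/0.005 = 199.
Need L⁶ ≥ 199 ÷ (3/7) = 1393/3.
2⁶ = 64 < 1393/3 ≤ 729 = 3⁶, so L = 3.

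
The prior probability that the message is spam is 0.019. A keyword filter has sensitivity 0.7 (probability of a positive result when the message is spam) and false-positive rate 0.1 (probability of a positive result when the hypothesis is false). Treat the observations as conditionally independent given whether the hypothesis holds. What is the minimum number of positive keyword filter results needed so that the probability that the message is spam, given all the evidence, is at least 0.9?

4

Prior odds: 0.019 ÷ 0.981 = 19/981.
Likelihood ratio of a positive result = 0.7/0.1 = 7.
Target odds: 0.9 ÷ 0.1 = 9.
Need (19/981) × 7ⁿ ≥ 9, i.e. 7ⁿ ≥ 8829/19.
7³ = 343 falls short of 8829/19 but 7⁴ = 2401 reaches it, so n = 4.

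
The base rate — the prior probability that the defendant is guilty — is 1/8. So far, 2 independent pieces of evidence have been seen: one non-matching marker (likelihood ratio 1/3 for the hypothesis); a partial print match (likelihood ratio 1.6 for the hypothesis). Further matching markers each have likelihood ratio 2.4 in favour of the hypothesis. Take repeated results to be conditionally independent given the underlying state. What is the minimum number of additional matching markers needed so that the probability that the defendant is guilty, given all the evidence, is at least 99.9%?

11

Prior odds = 0.125/0.875 = 1/7.
Combined Bayes factor of the evidence already in hand = (1/3) × 1.6 = 8/15.
Odds after that evidence = (1/7) × 8/15 = 8/105.
Target odds = 0.999/0.001 = 999.
Need 2.4ⁿ ≥ 999 ÷ (8/105) = 13111.875.
2.4¹⁰ ≈6340.34 falls short of 13111.875 but 2.4¹¹ ≈15216.8 reaches it, so n = 11.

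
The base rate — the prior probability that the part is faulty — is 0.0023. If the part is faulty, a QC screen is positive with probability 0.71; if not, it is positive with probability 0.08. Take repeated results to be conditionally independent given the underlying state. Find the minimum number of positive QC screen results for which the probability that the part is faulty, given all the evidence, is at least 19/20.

5

Prior odds: 0.0023 ÷ 0.9977 = 23/9977.
Likelihood ratio of a positive = 0.71/0.08 = 8.875.
Target posterior odds = 0.95/0.05 = 19.
Require 8.875ⁿ ≥ 19 ÷ (23/9977) = 189563/23.
8.875⁴ = 25411681/4096 falls short of 189563/23 but 8.875⁵ ≈55060.7 reaches it, so n = 5.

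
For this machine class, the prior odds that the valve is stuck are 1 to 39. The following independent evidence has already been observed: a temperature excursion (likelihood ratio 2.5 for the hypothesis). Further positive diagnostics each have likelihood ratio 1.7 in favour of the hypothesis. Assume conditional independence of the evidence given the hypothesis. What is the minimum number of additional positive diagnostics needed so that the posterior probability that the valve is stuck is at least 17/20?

Prior odds = 1/39.
Bayes factor of the evidence already in hand = 2.5.
Odds after that evidence = (1/39) × 2.5 = 5/78.
Target odds = 0.85/0.15 = 17/3.
Need 1.7ⁿ ≥ 17/3 ÷ (5/78) = 88.4.
1.7⁸ ≈69.7576 falls short of 88.4 but 1.7⁹ ≈118.588 reaches it, so n = 9.

9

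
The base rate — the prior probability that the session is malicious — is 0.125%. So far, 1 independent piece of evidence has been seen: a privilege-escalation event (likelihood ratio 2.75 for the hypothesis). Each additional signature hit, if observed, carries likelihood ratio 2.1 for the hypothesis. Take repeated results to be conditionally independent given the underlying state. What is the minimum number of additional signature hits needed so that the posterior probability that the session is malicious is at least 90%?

11

Prior odds = 0.00125/0.99875 = 1/799.
Bayes factor of the evidence already in hand = 2.75.
Odds after that evidence = (1/799) × 2.75 = 11/3196.
Target odds = 0.9/0.1 = 9.
Need 2.1ⁿ ≥ 9 ÷ (11/3196) = 28764/11.
2.1¹⁰ ≈1667.99 falls short of 28764/11 but 2.1¹¹ ≈3502.78 reaches it, so n = 11.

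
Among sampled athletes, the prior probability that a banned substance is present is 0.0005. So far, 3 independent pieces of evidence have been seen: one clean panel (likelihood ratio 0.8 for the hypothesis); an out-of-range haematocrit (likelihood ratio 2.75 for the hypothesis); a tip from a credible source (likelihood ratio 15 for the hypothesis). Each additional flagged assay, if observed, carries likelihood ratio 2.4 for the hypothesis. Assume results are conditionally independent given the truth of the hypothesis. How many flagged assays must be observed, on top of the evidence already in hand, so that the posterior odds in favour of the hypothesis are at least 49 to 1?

10

Prior odds = 0.0005/0.9995 = 1/1999.
Combined Bayes factor of the evidence already in hand = 0.8 × 2.75 × 15 = 33.
Odds after that evidence = (1/1999) × 33 = 33/1999.
Target odds = 49.
Need 2.4ⁿ ≥ 49 ÷ (33/1999) = 97951/33.
2.4⁹ ≈2641.81 falls short of 97951/33 but 2.4¹⁰ ≈6340.34 reaches it, so n = 10.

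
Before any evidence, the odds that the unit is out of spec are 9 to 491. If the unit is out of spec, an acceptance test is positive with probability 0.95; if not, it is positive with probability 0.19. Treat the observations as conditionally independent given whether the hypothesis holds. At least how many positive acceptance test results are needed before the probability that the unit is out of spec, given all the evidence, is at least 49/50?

Prior odds = 9/491.
Likelihood ratio of a positive = 0.95/0.19 = 5.
Target posterior odds = 0.98/0.02 = 49.
Require 5ⁿ ≥ 49 ÷ (9/491) = 24059/9.
5⁴ = 625 falls short of 24059/9 but 5⁵ = 3125 reaches it, so n = 5.

5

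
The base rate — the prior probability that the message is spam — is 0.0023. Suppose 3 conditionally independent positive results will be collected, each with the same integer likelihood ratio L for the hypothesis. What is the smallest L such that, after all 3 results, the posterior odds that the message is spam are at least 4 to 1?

Prior odds = 0.0023/0.9977 = 23/9977.
Target odds = 4.
Need L³ ≥ 4 ÷ (23/9977) = 39908/23.
12³ = 1728 < 39908/23 ≤ 2197 = 13³, so L = 13.

13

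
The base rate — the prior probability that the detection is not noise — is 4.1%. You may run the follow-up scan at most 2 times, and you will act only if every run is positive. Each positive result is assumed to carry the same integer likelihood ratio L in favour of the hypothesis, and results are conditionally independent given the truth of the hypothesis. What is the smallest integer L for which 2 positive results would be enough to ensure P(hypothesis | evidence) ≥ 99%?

49

Prior odds = 0.041/0.959 = 41/959.
Target odds = 0.99/0.01 = 99.
Need L² ≥ 99 ÷ (41/959) = 94941/41.
48² = 2304 < 94941/41 ≤ 2401 = 49², so L = 49.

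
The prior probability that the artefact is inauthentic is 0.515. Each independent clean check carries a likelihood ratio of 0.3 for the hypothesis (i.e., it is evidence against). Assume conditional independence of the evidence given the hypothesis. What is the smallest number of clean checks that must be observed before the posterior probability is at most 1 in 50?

Prior odds: 0.515 ÷ 0.485 = 103/97.
Likelihood ratio per clean check = 0.3.
Target odds: 0.02 ÷ 0.98 = 1/49.
Require 0.3ⁿ ≤ 1/49 ÷ (103/97) = 97/5047.
0.3³ = 0.027 is still above 97/5047 but 0.3⁴ = 0.0081 is at or below it, so n = 4.

4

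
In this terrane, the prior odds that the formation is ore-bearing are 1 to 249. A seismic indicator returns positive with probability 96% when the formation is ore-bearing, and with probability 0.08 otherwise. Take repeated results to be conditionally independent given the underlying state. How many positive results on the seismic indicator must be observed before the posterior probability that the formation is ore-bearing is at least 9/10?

4

Prior odds = 1/249.
Likelihood ratio of a positive result = 0.96/0.08 = 12.
Target posterior odds = 0.9/0.1 = 9.
Need (1/249) × 12ⁿ ≥ 9, i.e. 12ⁿ ≥ 2241.
12³ = 1728 falls short of 2241 but 12⁴ = 20736 reaches it, so n = 4.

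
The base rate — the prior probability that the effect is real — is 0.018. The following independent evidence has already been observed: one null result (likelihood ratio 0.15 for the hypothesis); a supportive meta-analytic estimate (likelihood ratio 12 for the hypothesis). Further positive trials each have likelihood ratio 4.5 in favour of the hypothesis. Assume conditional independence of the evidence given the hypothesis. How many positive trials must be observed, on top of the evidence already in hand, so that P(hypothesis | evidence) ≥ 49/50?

Prior odds = 0.018/0.982 = 9/491.
Combined Bayes factor of the evidence already in hand = 0.15 × 12 = 1.8.
Odds after that evidence = (9/491) × 1.8 = 81/2455.
Target odds = 0.98/0.02 = 49.
Need 4.5ⁿ ≥ 49 ÷ (81/2455) = 120295/81.
4.5⁴ = 410.0625 falls short of 120295/81 but 4.5⁵ = 1845.28125 reaches it, so n = 5.

5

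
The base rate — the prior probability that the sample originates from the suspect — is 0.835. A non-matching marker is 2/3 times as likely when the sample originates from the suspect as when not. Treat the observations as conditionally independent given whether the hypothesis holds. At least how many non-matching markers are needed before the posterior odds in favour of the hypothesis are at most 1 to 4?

Prior odds = 0.835/0.165 = 167/33.
Likelihood ratio per non-matching marker = 2/3.
Target odds = 0.25.
Need (167/33) × (2/3)ⁿ ≤ 0.25, i.e. (2/3)ⁿ ≤ 33/668.
(2/3)⁷ = 128/2187 is still above 33/668 but (2/3)⁸ = 256/6561 is at or below it, so n = 8.

8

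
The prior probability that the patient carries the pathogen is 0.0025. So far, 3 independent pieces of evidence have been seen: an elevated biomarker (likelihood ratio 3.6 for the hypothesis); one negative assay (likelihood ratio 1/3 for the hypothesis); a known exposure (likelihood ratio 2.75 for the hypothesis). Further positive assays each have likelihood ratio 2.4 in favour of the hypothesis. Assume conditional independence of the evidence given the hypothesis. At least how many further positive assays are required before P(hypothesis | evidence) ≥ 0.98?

Prior odds = 0.0025/0.9975 = 1/399.
Combined Bayes factor of the evidence already in hand = 3.6 × (1/3) × 2.75 = 3.3.
Odds after that evidence = (1/399) × 3.3 = 11/1330.
Target odds = 0.98/0.02 = 49.
Need 2.4ⁿ ≥ 49 ÷ (11/1330) = 65170/11.
2.4⁹ ≈2641.81 falls short of 65170/11 but 2.4¹⁰ ≈6340.34 reaches it, so n = 10.

10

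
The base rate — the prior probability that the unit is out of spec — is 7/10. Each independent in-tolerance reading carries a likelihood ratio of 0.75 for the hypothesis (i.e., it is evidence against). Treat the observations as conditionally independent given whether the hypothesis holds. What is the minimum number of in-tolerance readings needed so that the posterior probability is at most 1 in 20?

14

Prior odds: 0.7 ÷ 0.3 = 7/3.
Likelihood ratio per in-tolerance reading = 0.75.
Target odds: 0.05 ÷ 0.95 = 1/19.
Need (7/3) × 0.75ⁿ ≤ 1/19, i.e. 0.75ⁿ ≤ 3/133.
0.75¹³ = 1594323/67108864 is still above 3/133 but 0.75¹⁴ = 4782969/268435456 is at or below it, so n = 14.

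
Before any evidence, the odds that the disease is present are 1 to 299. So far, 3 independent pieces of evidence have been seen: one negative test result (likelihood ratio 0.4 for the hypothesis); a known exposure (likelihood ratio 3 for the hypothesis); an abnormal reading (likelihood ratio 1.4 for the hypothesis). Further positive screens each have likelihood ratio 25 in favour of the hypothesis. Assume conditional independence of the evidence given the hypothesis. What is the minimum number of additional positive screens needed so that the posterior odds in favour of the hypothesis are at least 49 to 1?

3

Prior odds = 1/299.
Combined Bayes factor of the evidence already in hand = 0.4 × 3 × 1.4 = 1.68.
Odds after that evidence = (1/299) × 1.68 = 42/7475.
Target odds = 49.
Need 25ⁿ ≥ 49 ÷ (42/7475) = 52325/6.
25² = 625 falls short of 52325/6 but 25³ = 15625 reaches it, so n = 3.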